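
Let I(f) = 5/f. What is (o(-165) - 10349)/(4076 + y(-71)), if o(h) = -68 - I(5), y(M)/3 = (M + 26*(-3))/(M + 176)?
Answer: -364630/142511 ≈ -2.5586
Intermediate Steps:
y(M) = 3*(-78 + M)/(176 + M) (y(M) = 3*((M + 26*(-3))/(M + 176)) = 3*((M - 78)/(176 + M)) = 3*((-78 + M)/(176 + M)) = 3*(-78 + M)/(176 + M))
o(h) = -69 (o(h) = -68 - 5/5 = -68 - 1*1 = -68 - 1 = -69)
(o(-165) - 10349)/(4076 + y(-71)) = (-69 - 10349)/(4076 + 3*(-78 - 71)/(176 - 71)) = -10418/(4076 + 3*(-149)/105) = -10418/(4076 + 3*(1/105)*(-149)) = -10418/(4076 - 149/35) = -10418/142511/35 = -10418*35/142511 = -364630/142511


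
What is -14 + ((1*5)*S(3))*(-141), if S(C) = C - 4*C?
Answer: 6331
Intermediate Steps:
S(C) = -3*C
-14 + ((1*5)*S(3))*(-141) = -14 + ((1*5)*(-3*3))*(-141) = -14 + (5*(-9))*(-141) = -14 - 45*(-141) = -14 + 6345 = 6331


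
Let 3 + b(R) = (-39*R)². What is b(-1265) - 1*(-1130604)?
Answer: 2435072826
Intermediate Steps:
b(R) = -3 + 1521*R² (b(R) = -3 + (-39*R)² = -3 + 1521*R²)
b(-1265) - 1*(-1130604) = (-3 + 1521*(-1265)²) - 1*(-1130604) = (-3 + 1521*1600225) + 1130604 = (-3 + 2433942225) + 1130604 = 2433942222 + 1130604 = 2435072826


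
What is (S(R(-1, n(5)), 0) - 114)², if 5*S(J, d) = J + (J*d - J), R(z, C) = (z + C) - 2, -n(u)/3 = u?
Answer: 12996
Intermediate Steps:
n(u) = -3*u
R(z, C) = -2 + C + z (R(z, C) = (C + z) - 2 = -2 + C + z)
S(J, d) = J*d/5 (S(J, d) = (J + (J*d - J))/5 = (J + (-J + J*d))/5 = (J*d)/5 = J*d/5)
(S(R(-1, n(5)), 0) - 114)² = ((⅕)*(-2 - 3*5 - 1)*0 - 114)² = ((⅕)*(-2 - 15 - 1)*0 - 114)² = ((⅕)*(-18)*0 - 114)² = (0 - 114)² = (-114)² = 12996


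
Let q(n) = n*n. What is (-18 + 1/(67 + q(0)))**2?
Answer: 1452025/4489 ≈ 323.46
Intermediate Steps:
q(n) = n**2
(-18 + 1/(67 + q(0)))**2 = (-18 + 1/(67 + 0**2))**2 = (-18 + 1/(67 + 0))**2 = (-18 + 1/67)**2 = (-1205/67)**2 = 1452025/4489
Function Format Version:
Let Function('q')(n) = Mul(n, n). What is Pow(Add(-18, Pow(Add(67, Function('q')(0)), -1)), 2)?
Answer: Rational(1452025, 4489) ≈ 323.46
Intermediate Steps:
Function('q')(n) = Pow(n, 2)
Pow(Add(-18, Pow(Add(67, Function('q')(0)), -1)), 2) = Pow(Add(-18, Pow(Add(67, Pow(0, 2)), -1)), 2) = Pow(Add(-18, Pow(Add(67, 0), -1)), 2) = Pow(Add(-18, Pow(67, -1)), 2) = Pow(Add(-18, Rational(1, 67)), 2) = Pow(Rational(-1205, 67), 2) = Rational(1452025, 4489)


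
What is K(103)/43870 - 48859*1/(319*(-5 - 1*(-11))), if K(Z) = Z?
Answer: -535811797/20991795 ≈ -25.525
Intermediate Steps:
K(103)/43870 - 48859*1/(319*(-5 - 1*(-11))) = 103/43870 - 48859*1/(319*(-5 - 1*(-11))) = 103*(1/43870) - 48859*1/(319*(-5 + 11)) = 103/43870 - 48859/((6*(-29))*(-11)) = 103/43870 - 48859/((-174*(-11))) = 103/43870 - 48859/1914 = -535811797/20991795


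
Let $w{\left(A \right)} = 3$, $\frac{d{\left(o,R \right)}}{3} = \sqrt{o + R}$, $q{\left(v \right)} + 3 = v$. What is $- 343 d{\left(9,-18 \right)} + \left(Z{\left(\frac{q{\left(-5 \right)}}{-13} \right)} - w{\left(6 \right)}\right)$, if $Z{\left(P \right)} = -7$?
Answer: $-10 - 3087 i \approx -10.0 - 3087.0 i$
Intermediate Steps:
$q{\left(v \right)} = -3 + v$
$d{\left(o,R \right)} = 3 \sqrt{R + o}$ ($d{\left(o,R \right)} = 3 \sqrt{o + R} = 3 \sqrt{R + o}$)
$- 343 d{\left(9,-18 \right)} + \left(Z{\left(\frac{q{\left(-5 \right)}}{-13} \right)} - w{\left(6 \right)}\right) = - 343 \cdot 3 \sqrt{-18 + 9} - 10 = - 343 \cdot 3 \sqrt{-9} - 10 = - 343 \cdot 3 \cdot 3 i - 10 = - 343 \cdot 9 i - 10 = - 3087 i - 10 = -10 - 3087 i$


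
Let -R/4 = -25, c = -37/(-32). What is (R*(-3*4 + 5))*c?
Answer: -6475/8 ≈ -809.38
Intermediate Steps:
c = 37/32 (c = -37*(-1/32) = 37/32 ≈ 1.1563)
R = 100 (R = -4*(-25) = 100)
(R*(-3*4 + 5))*c = (100*(-3*4 + 5))*(37/32) = (100*(-12 + 5))*(37/32) = (100*(-7))*(37/32) = -700*37/32 = -6475/8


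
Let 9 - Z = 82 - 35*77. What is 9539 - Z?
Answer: 6917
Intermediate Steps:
Z = 2622 (Z = 9 - (82 - 35*77) = 9 - (82 - 2695) = 9 - 1*(-2613) = 9 + 2613 = 2622)
9539 - Z = 9539 - 1*2622 = 9539 - 2622 = 6917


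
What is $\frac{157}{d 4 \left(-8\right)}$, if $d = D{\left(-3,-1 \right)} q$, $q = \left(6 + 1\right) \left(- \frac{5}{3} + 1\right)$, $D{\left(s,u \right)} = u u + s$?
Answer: $- \frac{471}{896} \approx -0.52567$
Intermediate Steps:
$D{\left(s,u \right)} = s + u^{2}$ ($D{\left(s,u \right)} = u^{2} + s = s + u^{2}$)
$q = - \frac{14}{3}$ ($q = 7 \left(\left(-5\right) \frac{1}{3} + 1\right) = 7 \left(- \frac{5}{3} + 1\right) = 7 \left(- \frac{2}{3}\right) = - \frac{14}{3} \approx -4.6667$)
$d = \frac{28}{3}$ ($d = \left(-3 + \left(-1\right)^{2}\right) \left(- \frac{14}{3}\right) = \left(-3 + 1\right) \left(- \frac{14}{3}\right) = \left(-2\right) \left(- \frac{14}{3}\right) = \frac{28}{3} \approx 9.3333$)
$\frac{157}{d 4 \left(-8\right)} = \frac{157}{\frac{28}{3} \cdot 4 \left(-8\right)} = \frac{157}{\frac{112}{3} \left(-8\right)} = \frac{157}{- \frac{896}{3}} = 157 \left(- \frac{3}{896}\right) = - \frac{471}{896}$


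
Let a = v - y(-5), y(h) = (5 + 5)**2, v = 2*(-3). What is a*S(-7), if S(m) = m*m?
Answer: -5194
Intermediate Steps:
v = -6
S(m) = m**2
y(h) = 100 (y(h) = 10**2 = 100)
a = -106 (a = -6 - 1*100 = -6 - 100 = -106)
a*S(-7) = -106*(-7)**2 = -106*49 = -5194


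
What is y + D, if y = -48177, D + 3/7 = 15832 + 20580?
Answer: -82358/7 ≈ -11765.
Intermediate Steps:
D = 254881/7 (D = -3/7 + (15832 + 20580) = -3/7 + 36412 = 254881/7 ≈ 36412.)
y + D = -48177 + 254881/7 = -82358/7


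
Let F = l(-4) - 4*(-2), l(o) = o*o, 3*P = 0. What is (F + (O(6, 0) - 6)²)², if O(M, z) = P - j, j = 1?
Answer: 5329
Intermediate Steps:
P = 0 (P = (⅓)*0 = 0)
l(o) = o²
O(M, z) = -1 (O(M, z) = 0 - 1*1 = 0 - 1 = -1)
F = 24 (F = (-4)² - 4*(-2) = 16 + 8 = 24)
(F + (O(6, 0) - 6)²)² = (24 + (-1 - 6)²)² = (24 + (-7)²)² = (24 + 49)² = 73² = 5329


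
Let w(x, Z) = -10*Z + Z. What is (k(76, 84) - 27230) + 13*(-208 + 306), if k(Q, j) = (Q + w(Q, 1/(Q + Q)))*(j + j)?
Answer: -250761/19 ≈ -13198.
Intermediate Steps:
w(x, Z) = -9*Z
k(Q, j) = 2*j*(Q - 9/(2*Q)) (k(Q, j) = (Q - 9/(Q + Q))*(j + j) = (Q - 9*1/(2*Q))*(2*j) = (Q - 9/(2*Q))*(2*j) = 2*j*(Q - 9/(2*Q)))
(k(76, 84) - 27230) + 13*(-208 + 306) = (84*(-9 + 2*76²)/76 - 27230) + 13*(-208 + 306) = (84*(1/76)*(-9 + 2*5776) - 27230) + 13*98 = (84*(1/76)*(-9 + 11552) - 27230) + 1274 = (84*(1/76)*11543 - 27230) + 1274 = (242403/19 - 27230) + 1274 = -274967/19 + 1274 = -250761/19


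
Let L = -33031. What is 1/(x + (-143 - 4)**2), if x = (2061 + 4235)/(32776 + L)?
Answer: 255/5503999 ≈ 4.6330e-5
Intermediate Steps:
x = -6296/255 (x = (2061 + 4235)/(32776 - 33031) = 6296/(-255) = 6296*(-1/255) = -6296/255 ≈ -24.690)
1/(x + (-143 - 4)**2) = 1/(-6296/255 + (-143 - 4)**2) = 1/(-6296/255 + (-147)**2) = 1/(-6296/255 + 21609) = 1/(5503999/255) = 255/5503999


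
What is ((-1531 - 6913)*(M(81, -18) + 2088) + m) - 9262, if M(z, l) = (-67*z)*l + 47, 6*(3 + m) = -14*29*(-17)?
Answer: -2528689916/3 ≈ -8.4290e+8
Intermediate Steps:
m = 3442/3 (m = -3 + (-14*29*(-17))/6 = -3 + (-406*(-17))/6 = -3 + (1/6)*6902 = -3 + 3451/3 = 3442/3 ≈ 1147.3)
M(z, l) = 47 - 67*l*z (M(z, l) = -67*l*z + 47 = 47 - 67*l*z)
((-1531 - 6913)*(M(81, -18) + 2088) + m) - 9262 = ((-1531 - 6913)*((47 - 67*(-18)*81) + 2088) + 3442/3) - 9262 = (-8444*((47 + 97686) + 2088) + 3442/3) - 9262 = (-8444*(97733 + 2088) + 3442/3) - 9262 = (-8444*99821 + 3442/3) - 9262 = (-842888524 + 3442/3) - 9262 = -2528662130/3 - 9262 = -2528689916/3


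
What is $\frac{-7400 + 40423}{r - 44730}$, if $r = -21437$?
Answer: $- \frac{33023}{66167} \approx -0.49909$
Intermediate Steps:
$\frac{-7400 + 40423}{r - 44730} = \frac{-7400 + 40423}{-21437 - 44730} = \frac{33023}{-66167} = 33023 \left(- \frac{1}{66167}\right) = - \frac{33023}{66167}$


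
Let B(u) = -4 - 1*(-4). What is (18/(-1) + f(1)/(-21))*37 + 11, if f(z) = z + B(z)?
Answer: -13792/21 ≈ -656.76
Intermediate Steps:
B(u) = 0 (B(u) = -4 + 4 = 0)
f(z) = z (f(z) = z + 0 = z)
(18/(-1) + f(1)/(-21))*37 + 11 = (18/(-1) + 1/(-21))*37 + 11 = (18*(-1) + 1*(-1/21))*37 + 11 = (-18 - 1/21)*37 + 11 = -379/21*37 + 11 = -14023/21 + 11 = -13792/21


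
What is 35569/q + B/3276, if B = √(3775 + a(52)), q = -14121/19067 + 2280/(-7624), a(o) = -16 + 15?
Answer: -646318999219/18891408 + √3774/3276 ≈ -34212.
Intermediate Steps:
a(o) = -1
q = -18891408/18170851 (q = -14121*1/19067 + 2280*(-1/7624) = -14121/19067 - 285/953 = -18891408/18170851 ≈ -1.0397)
B = √3774 (B = √(3775 - 1) = √3774 ≈ 61.433)
35569/q + B/3276 = 35569/(-18891408/18170851) + √3774/3276 = 35569*(-18170851/18891408) + √3774*(1/3276) = -646318999219/18891408 + √3774/3276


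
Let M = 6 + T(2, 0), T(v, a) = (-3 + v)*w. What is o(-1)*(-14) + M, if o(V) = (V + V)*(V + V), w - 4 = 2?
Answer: -56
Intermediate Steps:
w = 6 (w = 4 + 2 = 6)
T(v, a) = -18 + 6*v (T(v, a) = (-3 + v)*6 = -18 + 6*v)
M = 0 (M = 6 + (-18 + 6*2) = 6 + (-18 + 12) = 6 - 6 = 0)
o(V) = 4*V**2 (o(V) = (2*V)*(2*V) = 4*V**2)
o(-1)*(-14) + M = (4*(-1)**2)*(-14) + 0 = (4*1)*(-14) + 0 = 4*(-14) + 0 = -56 + 0 = -56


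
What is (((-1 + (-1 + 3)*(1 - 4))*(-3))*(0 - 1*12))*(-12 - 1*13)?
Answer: 6300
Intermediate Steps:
(((-1 + (-1 + 3)*(1 - 4))*(-3))*(0 - 1*12))*(-12 - 1*13) = (((-1 + 2*(-3))*(-3))*(0 - 12))*(-12 - 13) = (((-1 - 6)*(-3))*(-12))*(-25) = (-7*(-3)*(-12))*(-25) = (21*(-12))*(-25) = -252*(-25) = 6300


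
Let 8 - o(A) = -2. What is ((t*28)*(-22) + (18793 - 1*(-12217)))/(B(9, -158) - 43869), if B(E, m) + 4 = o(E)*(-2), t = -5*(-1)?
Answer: -9310/14631 ≈ -0.63632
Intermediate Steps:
o(A) = 10 (o(A) = 8 - 1*(-2) = 8 + 2 = 10)
t = 5
B(E, m) = -24 (B(E, m) = -4 + 10*(-2) = -4 - 20 = -24)
((t*28)*(-22) + (18793 - 1*(-12217)))/(B(9, -158) - 43869) = ((5*28)*(-22) + (18793 - 1*(-12217)))/(-24 - 43869) = (140*(-22) + (18793 + 12217))/(-43893) = (-3080 + 31010)*(-1/43893) = 27930*(-1/43893) = -9310/14631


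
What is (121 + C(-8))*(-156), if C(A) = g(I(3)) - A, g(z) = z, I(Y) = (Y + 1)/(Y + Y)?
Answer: -20228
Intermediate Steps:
I(Y) = (1 + Y)/(2*Y) (I(Y) = (1 + Y)/((2*Y)) = (1 + Y)*(1/(2*Y)) = (1 + Y)/(2*Y))
C(A) = 2/3 - A (C(A) = (1/2)*(1 + 3)/3 - A = (1/2)*(1/3)*4 - A = 2/3 - A)
(121 + C(-8))*(-156) = (121 + (2/3 - 1*(-8)))*(-156) = (121 + (2/3 + 8))*(-156) = (121 + 26/3)*(-156) = (389/3)*(-156) = -20228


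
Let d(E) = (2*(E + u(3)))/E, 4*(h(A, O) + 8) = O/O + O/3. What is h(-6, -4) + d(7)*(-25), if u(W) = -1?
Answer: -4279/84 ≈ -50.940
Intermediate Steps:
h(A, O) = -31/4 + O/12 (h(A, O) = -8 + (O/O + O/3)/4 = -8 + (1 + O*(⅓))/4 = -8 + (1 + O/3)/4 = -8 + (¼ + O/12) = -31/4 + O/12)
d(E) = (-2 + 2*E)/E (d(E) = (2*(E - 1))/E = (2*(-1 + E))/E = (-2 + 2*E)/E)
h(-6, -4) + d(7)*(-25) = (-31/4 + (1/12)*(-4)) + (2 - 2/7)*(-25) = (-31/4 - ⅓) + (2 - 2*⅐)*(-25) = -97/12 + (2 - 2/7)*(-25) = -97/12 + (12/7)*(-25) = -97/12 - 300/7 = -4279/84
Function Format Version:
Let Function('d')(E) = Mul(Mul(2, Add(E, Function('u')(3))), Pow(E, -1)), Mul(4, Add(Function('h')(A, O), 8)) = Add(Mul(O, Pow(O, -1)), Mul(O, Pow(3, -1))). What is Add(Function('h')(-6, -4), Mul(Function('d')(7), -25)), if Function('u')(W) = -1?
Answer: Rational(-4279, 84) ≈ -50.940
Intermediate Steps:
Function('h')(A, O) = Add(Rational(-31, 4), Mul(Rational(1, 12), O)) (Function('h')(A, O) = Add(-8, Mul(Rational(1, 4), Add(Mul(O, Pow(O, -1)), Mul(O, Pow(3, -1))))) = Add(-8, Mul(Rational(1, 4), Add(1, Mul(O, Rational(1, 3))))) = Add(-8, Mul(Rational(1, 4), Add(1, Mul(Rational(1, 3), O)))) = Add(-8, Add(Rational(1, 4), Mul(Rational(1, 12), O))) = Add(Rational(-31, 4), Mul(Rational(1, 12), O)))
Function('d')(E) = Mul(Pow(E, -1), Add(-2, Mul(2, E))) (Function('d')(E) = Mul(Mul(2, Add(E, -1)), Pow(E, -1)) = Mul(Mul(2, Add(-1, E)), Pow(E, -1)) = Mul(Add(-2, Mul(2, E)), Pow(E, -1)) = Mul(Pow(E, -1), Add(-2, Mul(2, E))))
Add(Function('h')(-6, -4), Mul(Function('d')(7), -25)) = Add(Add(Rational(-31, 4), Mul(Rational(1, 12), -4)), Mul(Add(2, Mul(-2, Pow(7, -1))), -25)) = Add(Add(Rational(-31, 4), Rational(-1, 3)), Mul(Add(2, Mul(-2, Rational(1, 7))), -25)) = Add(Rational(-97, 12), Mul(Add(2, Rational(-2, 7)), -25)) = Add(Rational(-97, 12), Mul(Rational(12, 7), -25)) = Add(Rational(-97, 12), Rational(-300, 7)) = Rational(-4279, 84)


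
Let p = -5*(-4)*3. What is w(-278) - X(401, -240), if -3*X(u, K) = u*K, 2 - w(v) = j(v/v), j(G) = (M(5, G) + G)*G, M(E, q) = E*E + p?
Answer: -32164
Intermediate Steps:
p = 60 (p = 20*3 = 60)
M(E, q) = 60 + E² (M(E, q) = E*E + 60 = E² + 60 = 60 + E²)
j(G) = G*(85 + G) (j(G) = ((60 + 5²) + G)*G = ((60 + 25) + G)*G = (85 + G)*G = G*(85 + G))
w(v) = -84 (w(v) = 2 - v/v*(85 + v/v) = 2 - (85 + 1) = 2 - 86 = -84)
X(u, K) = -K*u/3 (X(u, K) = -u*K/3 = -K*u/3)
w(-278) - X(401, -240) = -84 - (-1)*(-240)*401/3 = -84 - 1*32080 = -84 - 32080 = -32164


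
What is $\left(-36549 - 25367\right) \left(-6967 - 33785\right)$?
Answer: $2523200832$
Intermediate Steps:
$\left(-36549 - 25367\right) \left(-6967 - 33785\right) = \left(-36549 - 25367\right) \left(-40752\right) = \left(-61916\right) \left(-40752\right) = 2523200832$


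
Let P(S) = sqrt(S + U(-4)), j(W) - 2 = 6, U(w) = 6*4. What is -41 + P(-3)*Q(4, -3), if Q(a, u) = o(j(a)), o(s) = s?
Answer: -41 + 8*sqrt(21) ≈ -4.3394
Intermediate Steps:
U(w) = 24
j(W) = 8 (j(W) = 2 + 6 = 8)
Q(a, u) = 8
P(S) = sqrt(24 + S) (P(S) = sqrt(S + 24) = sqrt(24 + S))
-41 + P(-3)*Q(4, -3) = -41 + sqrt(24 - 3)*8 = -41 + sqrt(21)*8 = -41 + 8*sqrt(21)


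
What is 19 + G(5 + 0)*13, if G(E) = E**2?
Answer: 344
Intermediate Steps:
19 + G(5 + 0)*13 = 19 + (5 + 0)**2*13 = 19 + 5**2*13 = 19 + 25*13 = 19 + 325 = 344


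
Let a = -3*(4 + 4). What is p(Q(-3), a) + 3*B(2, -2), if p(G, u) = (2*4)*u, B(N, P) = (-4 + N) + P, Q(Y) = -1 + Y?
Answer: -204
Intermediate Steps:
B(N, P) = -4 + N + P
a = -24 (a = -3*8 = -24)
p(G, u) = 8*u
p(Q(-3), a) + 3*B(2, -2) = 8*(-24) + 3*(-4 + 2 - 2) = -192 + 3*(-4) = -192 - 12 = -204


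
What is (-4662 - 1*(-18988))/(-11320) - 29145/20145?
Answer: -20617289/7601380 ≈ -2.7123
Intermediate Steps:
(-4662 - 1*(-18988))/(-11320) - 29145/20145 = (-4662 + 18988)*(-1/11320) - 29145*1/20145 = 14326*(-1/11320) - 1943/1343 = -7163/5660 - 1943/1343 = -20617289/7601380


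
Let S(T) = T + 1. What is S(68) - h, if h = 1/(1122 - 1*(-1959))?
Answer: 212588/3081 ≈ 69.000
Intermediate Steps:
S(T) = 1 + T
h = 1/3081 (h = 1/(1122 + 1959) = 1/3081 ≈ 0.00032457)
S(68) - h = (1 + 68) - 1*1/3081 = 69 - 1/3081 = 212588/3081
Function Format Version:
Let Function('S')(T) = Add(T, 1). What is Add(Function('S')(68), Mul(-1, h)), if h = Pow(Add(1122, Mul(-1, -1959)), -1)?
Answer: Rational(212588, 3081) ≈ 69.000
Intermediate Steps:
Function('S')(T) = Add(1, T)
h = Rational(1, 3081) (h = Pow(Add(1122, 1959), -1) = Pow(3081, -1) = Rational(1, 3081) ≈ 0.00032457)
Add(Function('S')(68), Mul(-1, h)) = Add(Add(1, 68), Mul(-1, Rational(1, 3081))) = Add(69, Rational(-1, 3081)) = Rational(212588, 3081)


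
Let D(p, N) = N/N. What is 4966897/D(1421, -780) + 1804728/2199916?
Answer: 2731689496345/549979 ≈ 4.9669e+6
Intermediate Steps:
D(p, N) = 1
4966897/D(1421, -780) + 1804728/2199916 = 4966897/1 + 1804728/2199916 = 4966897*1 + 1804728*(1/2199916) = 4966897 + 451182/549979 = 2731689496345/549979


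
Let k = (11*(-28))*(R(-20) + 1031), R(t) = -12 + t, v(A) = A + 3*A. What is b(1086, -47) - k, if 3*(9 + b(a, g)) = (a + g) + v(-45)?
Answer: 923908/3 ≈ 3.0797e+5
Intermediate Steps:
v(A) = 4*A
b(a, g) = -69 + a/3 + g/3 (b(a, g) = -9 + ((a + g) + 4*(-45))/3 = -9 + ((a + g) - 180)/3 = -9 + (-180 + a + g)/3 = -9 + (-60 + a/3 + g/3) = -69 + a/3 + g/3)
k = -307692 (k = (11*(-28))*((-12 - 20) + 1031) = -308*(-32 + 1031) = -308*999 = -307692)
b(1086, -47) - k = (-69 + (⅓)*1086 + (⅓)*(-47)) - 1*(-307692) = (-69 + 362 - 47/3) + 307692 = 832/3 + 307692 = 923908/3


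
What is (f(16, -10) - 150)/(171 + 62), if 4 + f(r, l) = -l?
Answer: -144/233 ≈ -0.61803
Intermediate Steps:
f(r, l) = -4 - l
(f(16, -10) - 150)/(171 + 62) = ((-4 - 1*(-10)) - 150)/(171 + 62) = ((-4 + 10) - 150)/233 = (6 - 150)*(1/233) = -144*1/233 = -144/233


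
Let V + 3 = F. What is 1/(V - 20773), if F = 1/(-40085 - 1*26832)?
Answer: -66917/1390267593 ≈ -4.8132e-5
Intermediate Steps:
F = -1/66917 (F = 1/(-40085 - 26832) = 1/(-66917) = -1/66917 ≈ -1.4944e-5)
V = -200752/66917 (V = -3 - 1/66917 = -200752/66917 ≈ -3.0000)
1/(V - 20773) = 1/(-200752/66917 - 20773) = 1/(-1390267593/66917) = -66917/1390267593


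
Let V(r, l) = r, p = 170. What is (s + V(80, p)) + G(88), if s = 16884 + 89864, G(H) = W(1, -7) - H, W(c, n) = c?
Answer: 106741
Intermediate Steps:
G(H) = 1 - H
s = 106748
(s + V(80, p)) + G(88) = (106748 + 80) + (1 - 1*88) = 106828 + (1 - 88) = 106828 - 87 = 106741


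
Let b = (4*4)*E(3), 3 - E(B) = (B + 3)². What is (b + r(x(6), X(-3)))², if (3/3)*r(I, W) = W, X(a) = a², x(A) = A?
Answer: 269361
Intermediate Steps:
E(B) = 3 - (3 + B)² (E(B) = 3 - (B + 3)² = 3 - (3 + B)²)
r(I, W) = W
b = -528 (b = (4*4)*(3 - (3 + 3)²) = 16*(3 - 1*6²) = 16*(3 - 1*36) = 16*(3 - 36) = 16*(-33) = -528)
(b + r(x(6), X(-3)))² = (-528 + (-3)²)² = (-528 + 9)² = (-519)² = 269361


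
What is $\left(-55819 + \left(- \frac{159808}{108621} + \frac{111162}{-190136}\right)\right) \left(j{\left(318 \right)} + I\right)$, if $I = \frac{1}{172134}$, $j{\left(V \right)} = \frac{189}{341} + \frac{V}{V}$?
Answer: $- \frac{52588448139134873175197}{606134765448488232} \approx -86760.0$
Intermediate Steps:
$j{\left(V \right)} = \frac{530}{341}$ ($j{\left(V \right)} = 189 \cdot \frac{1}{341} + 1 = \frac{189}{341} + 1 = \frac{530}{341}$)
$I = \frac{1}{172134} \approx 5.8094 \cdot 10^{-6}$
$\left(-55819 + \left(- \frac{159808}{108621} + \frac{111162}{-190136}\right)\right) \left(j{\left(318 \right)} + I\right) = \left(-55819 + \left(- \frac{159808}{108621} + \frac{111162}{-190136}\right)\right) \left(\frac{530}{341} + \frac{1}{172134}\right) = \left(-55819 + \left(\left(-159808\right) \frac{1}{108621} + 111162 \left(- \frac{1}{190136}\right)\right)\right) \frac{91231361}{58697694} = \left(-55819 - \frac{21229890745}{10326381228}\right) \frac{91231361}{58697694} = \left(- \frac{576429503656477}{10326381228}\right) \frac{91231361}{58697694} = - \frac{52588448139134873175197}{606134765448488232}$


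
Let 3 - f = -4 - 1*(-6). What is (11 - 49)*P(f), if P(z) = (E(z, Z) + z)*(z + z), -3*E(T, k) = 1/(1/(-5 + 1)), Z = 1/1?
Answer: -532/3 ≈ -177.33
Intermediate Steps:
Z = 1
E(T, k) = 4/3 (E(T, k) = -1/(3*(1/(-5 + 1))) = -1/(3*(1/(-4))) = -1/(3*(-¼)) = -⅓*(-4) = 4/3)
f = 1 (f = 3 - (-4 - 1*(-6)) = 3 - (-4 + 6) = 3 - 1*2 = 3 - 2 = 1)
P(z) = 2*z*(4/3 + z) (P(z) = (4/3 + z)*(z + z) = (4/3 + z)*(2*z) = 2*z*(4/3 + z))
(11 - 49)*P(f) = (11 - 49)*((⅔)*1*(4 + 3*1)) = -76*(4 + 3)/3 = -76*7/3 = -38*14/3 = -532/3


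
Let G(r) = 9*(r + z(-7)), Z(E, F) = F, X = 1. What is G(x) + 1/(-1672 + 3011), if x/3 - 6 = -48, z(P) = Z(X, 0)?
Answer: -1518425/1339 ≈ -1134.0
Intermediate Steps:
z(P) = 0
x = -126 (x = 18 + 3*(-48) = 18 - 144 = -126)
G(r) = 9*r (G(r) = 9*(r + 0) = 9*r)
G(x) + 1/(-1672 + 3011) = 9*(-126) + 1/(-1672 + 3011) = -1134 + 1/1339 = -1518425/1339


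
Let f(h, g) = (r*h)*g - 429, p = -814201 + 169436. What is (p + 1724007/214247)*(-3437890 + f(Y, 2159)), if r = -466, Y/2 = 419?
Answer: 116939404901903768268/214247 ≈ 5.4582e+14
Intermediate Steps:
Y = 838 (Y = 2*419 = 838)
p = -644765
f(h, g) = -429 - 466*g*h (f(h, g) = (-466*h)*g - 429 = -466*g*h - 429 = -429 - 466*g*h)
(p + 1724007/214247)*(-3437890 + f(Y, 2159)) = (-644765 + 1724007/214247)*(-3437890 + (-429 - 466*2159*838)) = (-644765 + 1724007*(1/214247))*(-3437890 + (-429 - 843106772)) = (-644765 + 1724007/214247)*(-3437890 - 843107201) = -138137242948/214247*(-846545091) = 116939404901903768268/214247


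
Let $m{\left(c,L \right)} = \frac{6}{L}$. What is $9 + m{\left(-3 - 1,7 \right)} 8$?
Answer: $\frac{111}{7} \approx 15.857$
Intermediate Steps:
$9 + m{\left(-3 - 1,7 \right)} 8 = 9 + \frac{6}{7} \cdot 8 = 9 + \frac{48}{7} = \frac{111}{7}$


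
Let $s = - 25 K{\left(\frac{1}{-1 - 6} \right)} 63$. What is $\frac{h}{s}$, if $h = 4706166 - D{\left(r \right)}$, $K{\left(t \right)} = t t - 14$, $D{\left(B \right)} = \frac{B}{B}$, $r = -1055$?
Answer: $\frac{6588631}{30825} \approx 213.74$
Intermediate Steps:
$D{\left(B \right)} = 1$
$K{\left(t \right)} = -14 + t^{2}$ ($K{\left(t \right)} = t^{2} - 14 = -14 + t^{2}$)
$h = 4706165$ ($h = 4706166 - 1 = 4706165$)
$s = \frac{154125}{7}$ ($s = - 25 \left(-14 + \left(\frac{1}{-1 - 6}\right)^{2}\right) 63 = - 25 \left(-14 + \left(\frac{1}{-7}\right)^{2}\right) 63 = - 25 \left(-14 + \left(- \frac{1}{7}\right)^{2}\right) 63 = - 25 \left(-14 + \frac{1}{49}\right) 63 = \left(-25\right) \left(- \frac{685}{49}\right) 63 = \frac{17125}{49} \cdot 63 = \frac{154125}{7} \approx 22018.0$)
$\frac{h}{s} = \frac{4706165}{\frac{154125}{7}} = 4706165 \cdot \frac{7}{154125} = \frac{6588631}{30825}$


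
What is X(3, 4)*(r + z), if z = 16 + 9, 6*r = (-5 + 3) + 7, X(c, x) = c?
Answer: 155/2 ≈ 77.500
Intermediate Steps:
r = ⅚ (r = ((-5 + 3) + 7)/6 = (-2 + 7)/6 = (⅙)*5 = ⅚ ≈ 0.83333)
z = 25
X(3, 4)*(r + z) = 3*(⅚ + 25) = 3*(155/6) = 155/2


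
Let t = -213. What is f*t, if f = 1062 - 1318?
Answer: 54528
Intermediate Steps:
f = -256
f*t = -256*(-213) = 54528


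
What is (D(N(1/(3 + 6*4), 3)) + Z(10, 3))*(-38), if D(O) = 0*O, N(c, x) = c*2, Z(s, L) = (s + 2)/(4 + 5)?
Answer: -152/3 ≈ -50.667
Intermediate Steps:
Z(s, L) = 2/9 + s/9 (Z(s, L) = (2 + s)/9 = (2 + s)*(⅑) = 2/9 + s/9)
N(c, x) = 2*c
D(O) = 0
(D(N(1/(3 + 6*4), 3)) + Z(10, 3))*(-38) = (0 + (2/9 + (⅑)*10))*(-38) = (0 + (2/9 + 10/9))*(-38) = (0 + 4/3)*(-38) = (4/3)*(-38) = -152/3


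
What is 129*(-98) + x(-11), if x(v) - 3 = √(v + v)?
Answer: -12639 + I*√22 ≈ -12639.0 + 4.6904*I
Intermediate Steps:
x(v) = 3 + √2*√v (x(v) = 3 + √(v + v) = 3 + √(2*v) = 3 + √2*√v)
129*(-98) + x(-11) = 129*(-98) + (3 + √2*√(-11)) = -12642 + (3 + √2*(I*√11)) = -12642 + (3 + I*√22) = -12639 + I*√22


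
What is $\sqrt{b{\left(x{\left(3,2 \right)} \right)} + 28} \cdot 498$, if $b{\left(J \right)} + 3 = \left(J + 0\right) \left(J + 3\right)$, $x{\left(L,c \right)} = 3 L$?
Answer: $498 \sqrt{133} \approx 5743.2$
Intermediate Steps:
$b{\left(J \right)} = -3 + J \left(3 + J\right)$ ($b{\left(J \right)} = -3 + \left(J + 0\right) \left(J + 3\right) = -3 + J \left(3 + J\right)$)
$\sqrt{b{\left(x{\left(3,2 \right)} \right)} + 28} \cdot 498 = \sqrt{\left(-3 + \left(3 \cdot 3\right)^{2} + 3 \cdot 3 \cdot 3\right) + 28} \cdot 498 = \sqrt{\left(-3 + 9^{2} + 3 \cdot 9\right) + 28} \cdot 498 = \sqrt{\left(-3 + 81 + 27\right) + 28} \cdot 498 = \sqrt{105 + 28} \cdot 498 = \sqrt{133} \cdot 498 = 498 \sqrt{133}$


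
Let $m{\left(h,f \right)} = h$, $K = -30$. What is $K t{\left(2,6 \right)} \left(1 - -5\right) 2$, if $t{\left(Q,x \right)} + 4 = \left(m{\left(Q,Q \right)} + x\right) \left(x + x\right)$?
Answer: $-33120$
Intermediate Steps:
$t{\left(Q,x \right)} = -4 + 2 x \left(Q + x\right)$ ($t{\left(Q,x \right)} = -4 + \left(Q + x\right) \left(x + x\right) = -4 + \left(Q + x\right) 2 x = -4 + 2 x \left(Q + x\right)$)
$K t{\left(2,6 \right)} \left(1 - -5\right) 2 = - 30 \left(-4 + 2 \cdot 6^{2} + 2 \cdot 2 \cdot 6\right) \left(1 - -5\right) 2 = - 30 \left(-4 + 2 \cdot 36 + 24\right) \left(1 + 5\right) 2 = - 30 \left(-4 + 72 + 24\right) 6 \cdot 2 = \left(-30\right) 92 \cdot 12 = \left(-2760\right) 12 = -33120$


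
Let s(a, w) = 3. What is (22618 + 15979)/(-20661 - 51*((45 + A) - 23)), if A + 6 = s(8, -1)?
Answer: -38597/21630 ≈ -1.7844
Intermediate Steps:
A = -3 (A = -6 + 3 = -3)
(22618 + 15979)/(-20661 - 51*((45 + A) - 23)) = (22618 + 15979)/(-20661 - 51*((45 - 3) - 23)) = 38597/(-20661 - 51*(42 - 23)) = 38597/(-20661 - 51*19) = 38597/(-20661 - 969) = 38597/(-21630) = 38597*(-1/21630) = -38597/21630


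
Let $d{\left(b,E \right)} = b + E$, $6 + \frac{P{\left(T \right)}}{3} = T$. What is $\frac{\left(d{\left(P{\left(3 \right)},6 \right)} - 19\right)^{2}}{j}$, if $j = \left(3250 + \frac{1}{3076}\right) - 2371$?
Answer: $\frac{1488784}{2703805} \approx 0.55063$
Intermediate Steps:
$P{\left(T \right)} = -18 + 3 T$
$d{\left(b,E \right)} = E + b$
$j = \frac{2703805}{3076}$ ($j = \left(3250 + \frac{1}{3076}\right) - 2371 = \frac{9997001}{3076} - 2371 = \frac{2703805}{3076} \approx 879.0$)
$\frac{\left(d{\left(P{\left(3 \right)},6 \right)} - 19\right)^{2}}{j} = \frac{\left(\left(6 + \left(-18 + 3 \cdot 3\right)\right) - 19\right)^{2}}{\frac{2703805}{3076}} = \left(\left(6 + \left(-18 + 9\right)\right) - 19\right)^{2} \cdot \frac{3076}{2703805} = \left(\left(6 - 9\right) - 19\right)^{2} \cdot \frac{3076}{2703805} = \left(-3 - 19\right)^{2} \cdot \frac{3076}{2703805} = \left(-22\right)^{2} \cdot \frac{3076}{2703805} = 484 \cdot \frac{3076}{2703805} = \frac{1488784}{2703805}$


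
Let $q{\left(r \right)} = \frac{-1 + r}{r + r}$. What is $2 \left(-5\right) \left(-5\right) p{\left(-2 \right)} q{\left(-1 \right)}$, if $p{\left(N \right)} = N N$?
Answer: $200$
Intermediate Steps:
$p{\left(N \right)} = N^{2}$
$q{\left(r \right)} = \frac{-1 + r}{2 r}$
$2 \left(-5\right) \left(-5\right) p{\left(-2 \right)} q{\left(-1 \right)} = 2 \left(-5\right) \left(-5\right) \left(-2\right)^{2} \frac{-1 - 1}{2 \left(-1\right)} = 2 \cdot 25 \cdot 4 \cdot \frac{1}{2} \left(-1\right) \left(-2\right) = 2 \cdot 100 \cdot 1 = 200 \cdot 1 = 200$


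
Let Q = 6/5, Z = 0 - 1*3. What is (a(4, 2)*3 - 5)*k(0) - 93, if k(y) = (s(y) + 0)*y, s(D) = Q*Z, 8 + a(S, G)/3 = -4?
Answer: -93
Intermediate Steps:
a(S, G) = -36 (a(S, G) = -24 + 3*(-4) = -24 - 12 = -36)
Z = -3 (Z = 0 - 3 = -3)
Q = 6/5 (Q = 6*(1/5) = 6/5 ≈ 1.2000)
s(D) = -18/5 (s(D) = (6/5)*(-3) = -18/5)
k(y) = -18*y/5 (k(y) = (-18/5 + 0)*y = -18*y/5)
(a(4, 2)*3 - 5)*k(0) - 93 = (-36*3 - 5)*(-18/5*0) - 93 = (-108 - 5)*0 - 93 = -113*0 - 93 = 0 - 93 = -93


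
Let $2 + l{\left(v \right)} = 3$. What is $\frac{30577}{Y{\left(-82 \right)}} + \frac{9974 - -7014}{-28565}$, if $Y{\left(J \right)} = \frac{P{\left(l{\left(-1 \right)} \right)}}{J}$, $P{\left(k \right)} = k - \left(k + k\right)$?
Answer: $\frac{71621407422}{28565} \approx 2.5073 \cdot 10^{6}$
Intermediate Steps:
$l{\left(v \right)} = 1$ ($l{\left(v \right)} = -2 + 3 = 1$)
$P{\left(k \right)} = - k$ ($P{\left(k \right)} = k - 2 k = - k$)
$Y{\left(J \right)} = - \frac{1}{J}$ ($Y{\left(J \right)} = \frac{\left(-1\right) 1}{J} = - \frac{1}{J}$)
$\frac{30577}{Y{\left(-82 \right)}} + \frac{9974 - -7014}{-28565} = \frac{30577}{\left(-1\right) \frac{1}{-82}} + \frac{9974 - -7014}{-28565} = \frac{30577}{\left(-1\right) \left(- \frac{1}{82}\right)} + \left(9974 + 7014\right) \left(- \frac{1}{28565}\right) = 30577 \frac{1}{\frac{1}{82}} + 16988 \left(- \frac{1}{28565}\right) = 30577 \cdot 82 - \frac{16988}{28565} = 2507314 - \frac{16988}{28565} = \frac{71621407422}{28565}$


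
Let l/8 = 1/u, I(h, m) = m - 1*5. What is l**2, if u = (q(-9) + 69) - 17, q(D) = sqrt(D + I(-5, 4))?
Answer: 64/(52 + I*sqrt(10))**2 ≈ 0.023408 - 0.0028575*I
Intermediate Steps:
I(h, m) = -5 + m (I(h, m) = m - 5 = -5 + m)
q(D) = sqrt(-1 + D) (q(D) = sqrt(D + (-5 + 4)) = sqrt(D - 1) = sqrt(-1 + D))
u = 52 + I*sqrt(10) (u = (sqrt(-1 - 9) + 69) - 17 = (sqrt(-10) + 69) - 17 = (I*sqrt(10) + 69) - 17 = (69 + I*sqrt(10)) - 17 = 52 + I*sqrt(10) ≈ 52.0 + 3.1623*I)
l = 8/(52 + I*sqrt(10)) ≈ 0.15328 - 0.0093214*I
l**2 = (208/1357 - 4*I*sqrt(10)/1357)**2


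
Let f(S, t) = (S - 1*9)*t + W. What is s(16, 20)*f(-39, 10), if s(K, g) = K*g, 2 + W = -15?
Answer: -159040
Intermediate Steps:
W = -17 (W = -2 - 15 = -17)
f(S, t) = -17 + t*(-9 + S) (f(S, t) = (S - 1*9)*t - 17 = (S - 9)*t - 17 = (-9 + S)*t - 17 = t*(-9 + S) - 17 = -17 + t*(-9 + S))
s(16, 20)*f(-39, 10) = (16*20)*(-17 - 9*10 - 39*10) = 320*(-17 - 90 - 390) = 320*(-497) = -159040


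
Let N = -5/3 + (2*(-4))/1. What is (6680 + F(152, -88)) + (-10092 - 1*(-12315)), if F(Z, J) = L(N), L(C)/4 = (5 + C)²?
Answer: 80911/9 ≈ 8990.1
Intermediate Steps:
N = -29/3 (N = -5*⅓ - 8*1 = -5/3 - 8 = -29/3 ≈ -9.6667)
L(C) = 4*(5 + C)²
F(Z, J) = 784/9 (F(Z, J) = 4*(5 - 29/3)² = 4*(-14/3)² = 4*(196/9) = 784/9)
(6680 + F(152, -88)) + (-10092 - 1*(-12315)) = (6680 + 784/9) + (-10092 - 1*(-12315)) = 60904/9 + (-10092 + 12315) = 60904/9 + 2223 = 80911/9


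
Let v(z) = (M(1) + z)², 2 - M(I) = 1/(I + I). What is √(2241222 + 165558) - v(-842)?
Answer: -2825761/4 + 6*√66855 ≈ -7.0489e+5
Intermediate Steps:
M(I) = 2 - 1/(2*I) (M(I) = 2 - 1/(I + I) = 2 - 1/(2*I))
v(z) = (3/2 + z)² (v(z) = ((2 - ½/1) + z)² = ((2 - ½*1) + z)² = ((2 - ½) + z)² = (3/2 + z)²)
√(2241222 + 165558) - v(-842) = √(2241222 + 165558) - (3 + 2*(-842))²/4 = √2406780 - (3 - 1684)²/4 = 6*√66855 - (-1681)²/4 = 6*√66855 - 2825761/4 = -2825761/4 + 6*√66855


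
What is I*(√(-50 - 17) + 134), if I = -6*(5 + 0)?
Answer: -4020 - 30*I*√67 ≈ -4020.0 - 245.56*I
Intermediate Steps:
I = -30 (I = -6*5 = -30)
I*(√(-50 - 17) + 134) = -30*(√(-50 - 17) + 134) = -30*(√(-67) + 134) = -30*(I*√67 + 134) = -30*(134 + I*√67) = -4020 - 30*I*√67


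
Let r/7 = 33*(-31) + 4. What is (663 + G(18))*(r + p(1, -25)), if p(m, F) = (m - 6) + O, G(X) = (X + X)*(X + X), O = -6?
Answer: -13995096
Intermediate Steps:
r = -7133 (r = 7*(33*(-31) + 4) = 7*(-1023 + 4) = 7*(-1019) = -7133)
G(X) = 4*X² (G(X) = (2*X)*(2*X) = 4*X²)
p(m, F) = -12 + m (p(m, F) = (m - 6) - 6 = (-6 + m) - 6 = -12 + m)
(663 + G(18))*(r + p(1, -25)) = (663 + 4*18²)*(-7133 + (-12 + 1)) = (663 + 4*324)*(-7133 - 11) = (663 + 1296)*(-7144) = 1959*(-7144) = -13995096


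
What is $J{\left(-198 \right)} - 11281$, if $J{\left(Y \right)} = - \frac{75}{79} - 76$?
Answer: $- \frac{897278}{79} \approx -11358.0$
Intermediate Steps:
$J{\left(Y \right)} = - \frac{6079}{79}$ ($J{\left(Y \right)} = \left(-75\right) \frac{1}{79} - 76 = - \frac{75}{79} - 76 = - \frac{6079}{79}$)
$J{\left(-198 \right)} - 11281 = - \frac{6079}{79} - 11281 = - \frac{897278}{79}$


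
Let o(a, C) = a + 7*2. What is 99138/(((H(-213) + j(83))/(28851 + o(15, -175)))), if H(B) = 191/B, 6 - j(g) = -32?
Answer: 609841458720/7903 ≈ 7.7166e+7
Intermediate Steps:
j(g) = 38 (j(g) = 6 - 1*(-32) = 6 + 32 = 38)
o(a, C) = 14 + a (o(a, C) = a + 14 = 14 + a)
99138/(((H(-213) + j(83))/(28851 + o(15, -175)))) = 99138/(((191/(-213) + 38)/(28851 + (14 + 15)))) = 99138/(((191*(-1/213) + 38)/(28851 + 29))) = 99138/(((-191/213 + 38)/28880)) = 99138/(((7903/213)*(1/28880))) = 99138/(7903/6151440) = 99138*(6151440/7903) = 609841458720/7903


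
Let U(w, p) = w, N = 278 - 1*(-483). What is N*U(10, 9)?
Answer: 7610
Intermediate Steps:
N = 761 (N = 278 + 483 = 761)
N*U(10, 9) = 761*10 = 7610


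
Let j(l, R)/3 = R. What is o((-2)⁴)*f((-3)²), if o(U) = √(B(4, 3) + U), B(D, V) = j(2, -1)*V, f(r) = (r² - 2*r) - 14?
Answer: 49*√7 ≈ 129.64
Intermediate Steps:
j(l, R) = 3*R
f(r) = -14 + r² - 2*r
B(D, V) = -3*V (B(D, V) = (3*(-1))*V = -3*V)
o(U) = √(-9 + U) (o(U) = √(-3*3 + U) = √(-9 + U))
o((-2)⁴)*f((-3)²) = √(-9 + (-2)⁴)*(-14 + ((-3)²)² - 2*(-3)²) = √(-9 + 16)*(-14 + 9² - 2*9) = √7*(-14 + 81 - 18) = √7*49 = 49*√7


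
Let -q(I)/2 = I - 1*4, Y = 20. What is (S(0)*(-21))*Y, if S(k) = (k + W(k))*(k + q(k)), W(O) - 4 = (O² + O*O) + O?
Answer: -13440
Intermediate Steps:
q(I) = 8 - 2*I (q(I) = -2*(I - 1*4) = -2*(I - 4) = -2*(-4 + I) = 8 - 2*I)
W(O) = 4 + O + 2*O² (W(O) = 4 + ((O² + O*O) + O) = 4 + ((O² + O²) + O) = 4 + (2*O² + O) = 4 + (O + 2*O²) = 4 + O + 2*O²)
S(k) = (8 - k)*(4 + 2*k + 2*k²) (S(k) = (k + (4 + k + 2*k²))*(k + (8 - 2*k)) = (4 + 2*k + 2*k²)*(8 - k) = (8 - k)*(4 + 2*k + 2*k²))
(S(0)*(-21))*Y = ((32 - 2*0³ + 12*0 + 14*0²)*(-21))*20 = ((32 - 2*0 + 0 + 14*0)*(-21))*20 = ((32 + 0 + 0 + 0)*(-21))*20 = (32*(-21))*20 = -672*20 = -13440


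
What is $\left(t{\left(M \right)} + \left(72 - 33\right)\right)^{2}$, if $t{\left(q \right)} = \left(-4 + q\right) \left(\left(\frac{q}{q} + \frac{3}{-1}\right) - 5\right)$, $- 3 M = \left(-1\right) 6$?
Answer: $2809$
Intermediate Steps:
$M = 2$ ($M = - \frac{\left(-1\right) 6}{3} = \left(- \frac{1}{3}\right) \left(-6\right) = 2$)
$t{\left(q \right)} = 28 - 7 q$ ($t{\left(q \right)} = \left(-4 + q\right) \left(\left(1 + 3 \left(-1\right)\right) - 5\right) = \left(-4 + q\right) \left(\left(1 - 3\right) - 5\right) = \left(-4 + q\right) \left(-2 - 5\right) = \left(-4 + q\right) \left(-7\right) = 28 - 7 q$)
$\left(t{\left(M \right)} + \left(72 - 33\right)\right)^{2} = \left(\left(28 - 14\right) + \left(72 - 33\right)\right)^{2} = \left(\left(28 - 14\right) + 39\right)^{2} = \left(14 + 39\right)^{2} = 53^{2} = 2809$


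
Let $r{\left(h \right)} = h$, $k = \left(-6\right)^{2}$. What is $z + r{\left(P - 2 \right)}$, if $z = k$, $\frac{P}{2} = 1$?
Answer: $36$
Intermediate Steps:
$P = 2$ ($P = 2 \cdot 1 = 2$)
$k = 36$
$z = 36$
$z + r{\left(P - 2 \right)} = 36 + \left(2 - 2\right) = 36 + 0 = 36$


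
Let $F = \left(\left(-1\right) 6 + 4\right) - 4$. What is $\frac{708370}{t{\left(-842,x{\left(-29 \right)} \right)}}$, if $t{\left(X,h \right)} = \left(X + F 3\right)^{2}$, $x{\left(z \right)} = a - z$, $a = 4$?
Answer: $\frac{70837}{73960} \approx 0.95777$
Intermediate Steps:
$F = -6$ ($F = \left(-6 + 4\right) - 4 = -2 - 4 = -6$)
$x{\left(z \right)} = 4 - z$
$t{\left(X,h \right)} = \left(-18 + X\right)^{2}$ ($t{\left(X,h \right)} = \left(X - 18\right)^{2} = \left(-18 + X\right)^{2}$)
$\frac{708370}{t{\left(-842,x{\left(-29 \right)} \right)}} = \frac{708370}{\left(-18 - 842\right)^{2}} = \frac{708370}{\left(-860\right)^{2}} = \frac{708370}{739600} = 708370 \cdot \frac{1}{739600} = \frac{70837}{73960}$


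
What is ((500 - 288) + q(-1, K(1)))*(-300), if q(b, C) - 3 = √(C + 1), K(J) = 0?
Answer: -64800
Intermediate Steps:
q(b, C) = 3 + √(1 + C) (q(b, C) = 3 + √(C + 1) = 3 + √(1 + C))
((500 - 288) + q(-1, K(1)))*(-300) = ((500 - 288) + (3 + √(1 + 0)))*(-300) = (212 + (3 + √1))*(-300) = (212 + (3 + 1))*(-300) = (212 + 4)*(-300) = 216*(-300) = -64800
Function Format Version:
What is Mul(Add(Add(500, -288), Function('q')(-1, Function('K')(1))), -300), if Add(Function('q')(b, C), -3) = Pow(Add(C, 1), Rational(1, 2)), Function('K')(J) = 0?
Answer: -64800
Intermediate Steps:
Function('q')(b, C) = Add(3, Pow(Add(1, C), Rational(1, 2))) (Function('q')(b, C) = Add(3, Pow(Add(C, 1), Rational(1, 2))) = Add(3, Pow(Add(1, C), Rational(1, 2))))
Mul(Add(Add(500, -288), Function('q')(-1, Function('K')(1))), -300) = Mul(Add(Add(500, -288), Add(3, Pow(Add(1, 0), Rational(1, 2)))), -300) = Mul(Add(212, Add(3, Pow(1, Rational(1, 2)))), -300) = Mul(Add(212, Add(3, 1)), -300) = Mul(Add(212, 4), -300) = Mul(216, -300) = -64800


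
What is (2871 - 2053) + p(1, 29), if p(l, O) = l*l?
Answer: 819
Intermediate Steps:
p(l, O) = l²
(2871 - 2053) + p(1, 29) = (2871 - 2053) + 1² = 818 + 1 = 819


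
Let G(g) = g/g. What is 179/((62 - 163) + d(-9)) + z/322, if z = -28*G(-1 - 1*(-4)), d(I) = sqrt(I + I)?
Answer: -436255/235037 - 537*I*sqrt(2)/10219 ≈ -1.8561 - 0.074316*I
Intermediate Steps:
d(I) = sqrt(2)*sqrt(I) (d(I) = sqrt(2*I) = sqrt(2)*sqrt(I))
G(g) = 1
z = -28 (z = -28*1 = -28)
179/((62 - 163) + d(-9)) + z/322 = 179/((62 - 163) + sqrt(2)*sqrt(-9)) - 28/322 = 179/(-101 + sqrt(2)*(3*I)) - 28*1/322 = 179/(-101 + 3*I*sqrt(2)) - 2/23 = -2/23 + 179/(-101 + 3*I*sqrt(2))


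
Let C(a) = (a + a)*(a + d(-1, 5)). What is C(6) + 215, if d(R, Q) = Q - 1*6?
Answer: 275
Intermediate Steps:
d(R, Q) = -6 + Q (d(R, Q) = Q - 6 = -6 + Q)
C(a) = 2*a*(-1 + a) (C(a) = (a + a)*(a + (-6 + 5)) = (2*a)*(a - 1) = (2*a)*(-1 + a) = 2*a*(-1 + a))
C(6) + 215 = 2*6*(-1 + 6) + 215 = 2*6*5 + 215 = 60 + 215 = 275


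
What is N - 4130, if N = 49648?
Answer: 45518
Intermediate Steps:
N - 4130 = 49648 - 4130 = 45518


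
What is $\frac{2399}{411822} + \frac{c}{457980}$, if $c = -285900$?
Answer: $- \frac{1944020263}{3143437326} \approx -0.61844$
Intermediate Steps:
$\frac{2399}{411822} + \frac{c}{457980} = \frac{2399}{411822} - \frac{285900}{457980} = 2399 \cdot \frac{1}{411822} - \frac{4765}{7633} = \frac{2399}{411822} - \frac{4765}{7633} = - \frac{1944020263}{3143437326}$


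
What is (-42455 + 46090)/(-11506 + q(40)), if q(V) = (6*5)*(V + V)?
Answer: -3635/9106 ≈ -0.39919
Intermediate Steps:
q(V) = 60*V (q(V) = 30*(2*V) = 60*V)
(-42455 + 46090)/(-11506 + q(40)) = (-42455 + 46090)/(-11506 + 60*40) = 3635/(-11506 + 2400) = 3635/(-9106) = 3635*(-1/9106) = -3635/9106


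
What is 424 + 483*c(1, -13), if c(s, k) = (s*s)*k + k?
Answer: -12134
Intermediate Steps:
c(s, k) = k + k*s**2 (c(s, k) = s**2*k + k = k*s**2 + k = k + k*s**2)
424 + 483*c(1, -13) = 424 + 483*(-13*(1 + 1**2)) = 424 + 483*(-13*(1 + 1)) = 424 + 483*(-13*2) = 424 + 483*(-26) = 424 - 12558 = -12134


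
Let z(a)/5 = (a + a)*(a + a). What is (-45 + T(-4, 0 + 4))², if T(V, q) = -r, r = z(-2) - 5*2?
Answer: 13225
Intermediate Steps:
z(a) = 20*a² (z(a) = 5*((a + a)*(a + a)) = 5*((2*a)*(2*a)) = 5*(4*a²) = 20*a²)
r = 70 (r = 20*(-2)² - 5*2 = 20*4 - 10 = 80 - 10 = 70)
T(V, q) = -70 (T(V, q) = -1*70 = -70)
(-45 + T(-4, 0 + 4))² = (-45 - 70)² = (-115)² = 13225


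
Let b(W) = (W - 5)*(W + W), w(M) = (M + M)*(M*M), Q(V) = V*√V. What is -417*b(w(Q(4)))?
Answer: -870242304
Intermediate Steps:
Q(V) = V^(3/2)
w(M) = 2*M³ (w(M) = (2*M)*M² = 2*M³)
b(W) = 2*W*(-5 + W) (b(W) = (-5 + W)*(2*W) = 2*W*(-5 + W))
-417*b(w(Q(4))) = -834*2*(4^(3/2))³*(-5 + 2*(4^(3/2))³) = -834*2*8³*(-5 + 2*8³) = -834*2*512*(-5 + 2*512) = -834*1024*(-5 + 1024) = -834*1024*1019 = -417*2086912 = -870242304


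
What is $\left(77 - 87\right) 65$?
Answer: $-650$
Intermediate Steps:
$\left(77 - 87\right) 65 = \left(-10\right) 65 = -650$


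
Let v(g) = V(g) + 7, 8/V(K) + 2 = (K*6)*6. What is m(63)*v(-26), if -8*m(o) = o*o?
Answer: -1859193/536 ≈ -3468.6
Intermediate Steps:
V(K) = 8/(-2 + 36*K) (V(K) = 8/(-2 + (K*6)*6) = 8/(-2 + (6*K)*6) = 8/(-2 + 36*K))
m(o) = -o²/8 (m(o) = -o*o/8 = -o²/8)
v(g) = 7 + 4/(-1 + 18*g) (v(g) = 4/(-1 + 18*g) + 7 = 7 + 4/(-1 + 18*g))
m(63)*v(-26) = (-⅛*63²)*(3*(-1 + 42*(-26))/(-1 + 18*(-26))) = (-⅛*3969)*(3*(-1 - 1092)/(-1 - 468)) = -11907*(-1093)/(8*(-469)) = -11907*(-1)*(-1093)/(8*469) = -3969/8*3279/469 = -1859193/536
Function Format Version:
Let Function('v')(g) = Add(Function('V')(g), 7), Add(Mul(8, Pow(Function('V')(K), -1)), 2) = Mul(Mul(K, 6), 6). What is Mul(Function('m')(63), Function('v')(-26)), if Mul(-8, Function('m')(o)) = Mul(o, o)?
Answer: Rational(-1859193, 536) ≈ -3468.6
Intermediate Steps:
Function('V')(K) = Mul(8, Pow(Add(-2, Mul(36, K)), -1)) (Function('V')(K) = Mul(8, Pow(Add(-2, Mul(Mul(K, 6), 6)), -1)) = Mul(8, Pow(Add(-2, Mul(Mul(6, K), 6)), -1)) = Mul(8, Pow(Add(-2, Mul(36, K)), -1)))
Function('m')(o) = Mul(Rational(-1, 8), Pow(o, 2)) (Function('m')(o) = Mul(Rational(-1, 8), Mul(o, o)) = Mul(Rational(-1, 8), Pow(o, 2)))
Function('v')(g) = Add(7, Mul(4, Pow(Add(-1, Mul(18, g)), -1))) (Function('v')(g) = Add(Mul(4, Pow(Add(-1, Mul(18, g)), -1)), 7) = Add(7, Mul(4, Pow(Add(-1, Mul(18, g)), -1))))
Mul(Function('m')(63), Function('v')(-26)) = Mul(Mul(Rational(-1, 8), Pow(63, 2)), Mul(3, Pow(Add(-1, Mul(18, -26)), -1), Add(-1, Mul(42, -26)))) = Mul(Mul(Rational(-1, 8), 3969), Mul(3, Pow(Add(-1, -468), -1), Add(-1, -1092))) = Mul(Rational(-3969, 8), Mul(3, Pow(-469, -1), -1093)) = Mul(Rational(-3969, 8), Mul(3, Rational(-1, 469), -1093)) = Mul(Rational(-3969, 8), Rational(3279, 469)) = Rational(-1859193, 536)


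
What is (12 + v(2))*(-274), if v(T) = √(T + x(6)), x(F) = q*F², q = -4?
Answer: -3288 - 274*I*√142 ≈ -3288.0 - 3265.1*I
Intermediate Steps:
x(F) = -4*F²
v(T) = √(-144 + T) (v(T) = √(T - 4*6²) = √(T - 4*36) = √(T - 144) = √(-144 + T))
(12 + v(2))*(-274) = (12 + √(-144 + 2))*(-274) = (12 + √(-142))*(-274) = (12 + I*√142)*(-274) = -3288 - 274*I*√142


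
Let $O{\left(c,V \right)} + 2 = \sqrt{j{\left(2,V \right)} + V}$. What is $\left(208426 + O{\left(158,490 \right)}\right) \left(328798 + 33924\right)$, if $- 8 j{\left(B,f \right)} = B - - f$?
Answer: $75599970128 + 181361 \sqrt{1714} \approx 7.5607 \cdot 10^{10}$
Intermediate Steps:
$j{\left(B,f \right)} = - \frac{B}{8} - \frac{f}{8}$ ($j{\left(B,f \right)} = - \frac{B - - f}{8} = - \frac{B + f}{8} = - \frac{B}{8} - \frac{f}{8}$)
$O{\left(c,V \right)} = -2 + \sqrt{- \frac{1}{4} + \frac{7 V}{8}}$ ($O{\left(c,V \right)} = -2 + \sqrt{\left(\left(- \frac{1}{8}\right) 2 - \frac{V}{8}\right) + V} = -2 + \sqrt{\left(- \frac{1}{4} - \frac{V}{8}\right) + V} = -2 + \sqrt{- \frac{1}{4} + \frac{7 V}{8}}$)
$\left(208426 + O{\left(158,490 \right)}\right) \left(328798 + 33924\right) = \left(208426 - \left(2 - \frac{\sqrt{-4 + 14 \cdot 490}}{4}\right)\right) \left(328798 + 33924\right) = \left(208426 - \left(2 - \frac{\sqrt{-4 + 6860}}{4}\right)\right) 362722 = \left(208426 - \left(2 - \frac{\sqrt{6856}}{4}\right)\right) 362722 = \left(208426 - \left(2 - \frac{2 \sqrt{1714}}{4}\right)\right) 362722 = \left(208426 - \left(2 - \frac{\sqrt{1714}}{2}\right)\right) 362722 = \left(208424 + \frac{\sqrt{1714}}{2}\right) 362722 = 75599970128 + 181361 \sqrt{1714}$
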